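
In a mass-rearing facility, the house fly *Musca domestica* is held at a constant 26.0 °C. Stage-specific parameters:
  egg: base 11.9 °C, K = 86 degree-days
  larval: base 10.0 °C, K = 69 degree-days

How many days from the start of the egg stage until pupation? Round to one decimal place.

10.4 days

egg: 86 / (26.0 − 11.9) = 86 / 14.1 = 6.099 d.
larval: 69 / (26.0 − 10.0) = 69 / 16.0 = 4.312 d.
Sum = 10.412 ≈ 10.4 days.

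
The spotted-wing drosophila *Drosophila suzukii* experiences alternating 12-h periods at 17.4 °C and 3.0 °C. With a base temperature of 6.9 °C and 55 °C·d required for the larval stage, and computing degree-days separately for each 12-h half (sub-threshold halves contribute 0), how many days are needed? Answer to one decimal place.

Day half: max(0, 17.4 − 6.9) × 0.5 = 10.5 × 0.5 = 5.25 DD.
Night half: max(0, 3.0 − 6.9) × 0.5 = 0.0 × 0.5 = 0.00 DD.
Per 24 h: 5.25 DD/day.
Duration = 55 / 5.25 = 10.476 ≈ 10.5 days.

10.5 days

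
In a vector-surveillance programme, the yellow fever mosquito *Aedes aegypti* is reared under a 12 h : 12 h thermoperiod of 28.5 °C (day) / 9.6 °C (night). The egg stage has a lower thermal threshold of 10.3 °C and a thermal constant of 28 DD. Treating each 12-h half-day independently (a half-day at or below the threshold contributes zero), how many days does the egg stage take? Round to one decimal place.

3.1 days

Day half: max(0, 28.5 − 10.3) × 0.5 = 18.2 × 0.5 = 9.10 DD.
Night half: max(0, 9.6 − 10.3) × 0.5 = 0.0 × 0.5 = 0.00 DD.
Per 24 h: 9.10 DD/day.
Duration = 28 / 9.10 = 3.077 ≈ 3.1 days.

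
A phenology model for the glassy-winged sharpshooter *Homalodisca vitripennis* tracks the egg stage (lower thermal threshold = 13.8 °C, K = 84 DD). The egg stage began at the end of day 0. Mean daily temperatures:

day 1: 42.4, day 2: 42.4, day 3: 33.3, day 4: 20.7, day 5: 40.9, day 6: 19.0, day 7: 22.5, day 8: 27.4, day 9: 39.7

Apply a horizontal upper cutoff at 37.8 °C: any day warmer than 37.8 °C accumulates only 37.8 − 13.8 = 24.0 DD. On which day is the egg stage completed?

day 5

Daily DD above 13.8 °C (capped at 24.0): 24.0, 24.0, 19.5, 6.9, 24.0, 5.2, 8.7, 13.6, 24.0.
Cumulative: 24.0, 48.0, 67.5, 74.4, 98.4, 103.6, 112.3, 125.9, 149.9.
The total first reaches 84 DD on day 5.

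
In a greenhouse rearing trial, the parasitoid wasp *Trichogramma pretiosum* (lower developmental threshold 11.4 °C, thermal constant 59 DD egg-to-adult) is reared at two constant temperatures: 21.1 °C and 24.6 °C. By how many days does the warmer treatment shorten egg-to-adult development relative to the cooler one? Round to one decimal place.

1.6 days

At 21.1 °C: 59 / (21.1 − 11.4) = 59 / 9.7 = 6.082 d.
At 24.6 °C: 59 / (24.6 − 11.4) = 59 / 13.2 = 4.470 d.
Difference = |6.082 − 4.470| = 1.613 ≈ 1.6 days.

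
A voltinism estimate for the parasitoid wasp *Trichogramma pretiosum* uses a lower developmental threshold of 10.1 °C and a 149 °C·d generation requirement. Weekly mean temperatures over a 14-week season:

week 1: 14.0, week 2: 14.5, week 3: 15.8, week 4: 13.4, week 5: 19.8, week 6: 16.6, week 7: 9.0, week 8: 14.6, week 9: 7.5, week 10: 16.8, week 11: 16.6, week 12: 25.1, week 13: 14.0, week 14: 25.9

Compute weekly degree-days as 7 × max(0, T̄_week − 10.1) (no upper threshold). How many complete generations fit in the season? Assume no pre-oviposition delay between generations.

Weekly DD (7 × max(0, T̄ − 10.1)): 27.3, 30.8, 39.9, 23.1, 67.9, 45.5, 0.0, 31.5, 0.0, 46.9, 45.5, 105.0, 27.3, 110.6.
Season total = 601.3 DD.
Complete generations = ⌊601.3 / 149⌋ = 4.

4 generations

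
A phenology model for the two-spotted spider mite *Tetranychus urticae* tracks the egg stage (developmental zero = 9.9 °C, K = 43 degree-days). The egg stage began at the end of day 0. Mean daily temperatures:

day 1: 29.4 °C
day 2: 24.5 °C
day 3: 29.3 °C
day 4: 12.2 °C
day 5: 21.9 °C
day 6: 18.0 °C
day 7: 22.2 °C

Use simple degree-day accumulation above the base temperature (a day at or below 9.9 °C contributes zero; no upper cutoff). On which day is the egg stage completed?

day 3

Daily DD above 9.9 °C: 19.5, 14.6, 19.4, 2.3, 12.0, 8.1, 12.3.
Cumulative: 19.5, 34.1, 53.5, 55.8, 67.8, 75.9, 88.2.
The total first reaches 43 DD on day 3.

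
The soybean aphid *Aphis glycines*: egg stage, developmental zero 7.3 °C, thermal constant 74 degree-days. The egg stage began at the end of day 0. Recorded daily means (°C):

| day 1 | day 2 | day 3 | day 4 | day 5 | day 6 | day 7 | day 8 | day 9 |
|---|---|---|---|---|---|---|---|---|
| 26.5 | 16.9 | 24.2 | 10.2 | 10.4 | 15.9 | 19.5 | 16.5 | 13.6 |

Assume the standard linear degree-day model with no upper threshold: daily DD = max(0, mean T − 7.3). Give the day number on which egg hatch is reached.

day 8

Daily DD above 7.3 °C: 19.2, 9.6, 16.9, 2.9, 3.1, 8.6, 12.2, 9.2, 6.3.
Cumulative: 19.2, 28.8, 45.7, 48.6, 51.7, 60.3, 72.5, 81.7, 88.0.
The total first reaches 74 DD on day 8.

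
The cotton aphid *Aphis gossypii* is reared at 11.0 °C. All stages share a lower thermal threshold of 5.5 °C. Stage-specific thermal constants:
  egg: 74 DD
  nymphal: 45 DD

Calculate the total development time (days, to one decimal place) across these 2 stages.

Daily accumulation at 11.0 °C = 11.0 − 5.5 = 5.5 DD/day.
Total K = 74 + 45 = 119 DD.
Total duration = 119 / 5.5 = 21.636 ≈ 21.6 days.

21.6 days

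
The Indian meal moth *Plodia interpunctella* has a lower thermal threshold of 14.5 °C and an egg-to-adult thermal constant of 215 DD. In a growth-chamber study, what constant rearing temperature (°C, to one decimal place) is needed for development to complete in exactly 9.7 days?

36.7 °C

Required daily accumulation = 215 / 9.7 = 22.165 DD/day.
T = T_base + 22.165 = 14.5 + 22.165 = 36.665 ≈ 36.7 °C.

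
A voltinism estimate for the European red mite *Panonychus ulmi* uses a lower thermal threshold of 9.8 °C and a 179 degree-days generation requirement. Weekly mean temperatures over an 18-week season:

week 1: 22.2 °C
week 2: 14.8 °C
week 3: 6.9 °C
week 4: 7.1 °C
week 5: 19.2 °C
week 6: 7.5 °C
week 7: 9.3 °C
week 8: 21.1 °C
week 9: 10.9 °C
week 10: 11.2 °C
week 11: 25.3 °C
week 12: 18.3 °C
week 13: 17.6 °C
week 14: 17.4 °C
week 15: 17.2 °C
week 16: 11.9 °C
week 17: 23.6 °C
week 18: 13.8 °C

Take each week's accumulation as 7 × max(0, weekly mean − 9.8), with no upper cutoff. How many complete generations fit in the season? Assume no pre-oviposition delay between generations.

4 generations

Weekly DD (7 × max(0, T̄ − 9.8)): 86.8, 35.0, 0.0, 0.0, 65.8, 0.0, 0.0, 79.1, 7.7, 9.8, 108.5, 59.5, 54.6, 53.2, 51.8, 14.7, 96.6, 28.0.
Season total = 751.1 DD.
Complete generations = ⌊751.1 / 179⌋ = 4.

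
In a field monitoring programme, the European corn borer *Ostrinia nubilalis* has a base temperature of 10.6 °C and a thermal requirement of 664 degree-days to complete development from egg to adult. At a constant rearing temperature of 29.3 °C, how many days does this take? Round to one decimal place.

Daily accumulation = 29.3 − 10.6 = 18.7 DD/day.
Duration = 664 / 18.7 = 35.508 ≈ 35.5 days.

35.5 days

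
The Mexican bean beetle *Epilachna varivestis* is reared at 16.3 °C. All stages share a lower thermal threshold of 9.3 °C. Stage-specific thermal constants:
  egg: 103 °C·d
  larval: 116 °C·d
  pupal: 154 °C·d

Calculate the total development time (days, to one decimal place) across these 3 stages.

53.3 days

Daily accumulation at 16.3 °C = 16.3 − 9.3 = 7.0 DD/day.
Total K = 103 + 116 + 154 = 373 DD.
Total duration = 373 / 7.0 = 53.286 ≈ 53.3 days.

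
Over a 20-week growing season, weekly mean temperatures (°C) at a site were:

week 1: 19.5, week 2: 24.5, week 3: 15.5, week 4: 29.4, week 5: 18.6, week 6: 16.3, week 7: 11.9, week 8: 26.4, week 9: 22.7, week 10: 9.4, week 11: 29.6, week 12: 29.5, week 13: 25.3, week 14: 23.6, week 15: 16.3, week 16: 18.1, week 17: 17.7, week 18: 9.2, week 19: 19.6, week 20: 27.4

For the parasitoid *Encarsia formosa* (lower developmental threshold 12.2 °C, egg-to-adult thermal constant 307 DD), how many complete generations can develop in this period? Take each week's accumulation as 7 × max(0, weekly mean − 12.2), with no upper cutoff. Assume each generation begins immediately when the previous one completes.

3 generations

Weekly DD (7 × max(0, T̄ − 12.2)): 51.1, 86.1, 23.1, 120.4, 44.8, 28.7, 0.0, 99.4, 73.5, 0.0, 121.8, 121.1, 91.7, 79.8, 28.7, 41.3, 38.5, 0.0, 51.8, 106.4.
Season total = 1208.2 DD.
Complete generations = ⌊1208.2 / 307⌋ = 3.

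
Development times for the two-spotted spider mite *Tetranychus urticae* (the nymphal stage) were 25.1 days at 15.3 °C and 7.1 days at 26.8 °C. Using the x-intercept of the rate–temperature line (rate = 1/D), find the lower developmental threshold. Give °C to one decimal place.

Under the model K = D·(T − T_b), so D₁·(T₁ − T_b) = D₂·(T₂ − T_b).
25.1·(15.3 − T_b) = 7.1·(26.8 − T_b)
T_b = (25.1·15.3 − 7.1·26.8) / (25.1 − 7.1) = 193.75 / 18.0 = 10.764 °C ≈ 10.8 °C.

10.8 °C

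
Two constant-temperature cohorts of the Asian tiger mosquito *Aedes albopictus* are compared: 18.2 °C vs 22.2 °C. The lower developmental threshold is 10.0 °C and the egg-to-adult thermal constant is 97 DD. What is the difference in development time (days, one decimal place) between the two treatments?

3.9 days

At 18.2 °C: 97 / (18.2 − 10.0) = 97 / 8.2 = 11.829 d.
At 22.2 °C: 97 / (22.2 − 10.0) = 97 / 12.2 = 7.951 d.
Difference = |11.829 − 7.951| = 3.878 ≈ 3.9 days.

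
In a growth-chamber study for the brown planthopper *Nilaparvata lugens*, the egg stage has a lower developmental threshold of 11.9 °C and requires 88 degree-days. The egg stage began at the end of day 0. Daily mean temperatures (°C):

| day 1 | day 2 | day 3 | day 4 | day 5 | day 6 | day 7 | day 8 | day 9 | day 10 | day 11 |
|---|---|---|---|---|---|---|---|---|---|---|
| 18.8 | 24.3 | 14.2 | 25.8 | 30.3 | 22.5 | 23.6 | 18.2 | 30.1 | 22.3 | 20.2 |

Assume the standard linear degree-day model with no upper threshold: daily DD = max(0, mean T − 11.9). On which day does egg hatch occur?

Daily DD above 11.9 °C: 6.9, 12.4, 2.3, 13.9, 18.4, 10.6, 11.7, 6.3, 18.2, 10.4, 8.3.
Cumulative: 6.9, 19.3, 21.6, 35.5, 53.9, 64.5, 76.2, 82.5, 100.7, 111.1, 119.4.
The total first reaches 88 DD on day 9.

day 9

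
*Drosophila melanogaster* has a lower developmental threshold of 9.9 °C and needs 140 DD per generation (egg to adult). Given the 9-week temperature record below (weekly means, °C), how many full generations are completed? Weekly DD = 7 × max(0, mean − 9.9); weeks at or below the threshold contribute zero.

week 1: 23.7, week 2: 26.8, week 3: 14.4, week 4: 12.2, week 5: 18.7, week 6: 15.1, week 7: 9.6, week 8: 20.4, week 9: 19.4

Weekly DD (7 × max(0, T̄ − 9.9)): 96.6, 118.3, 31.5, 16.1, 61.6, 36.4, 0.0, 73.5, 66.5.
Season total = 500.5 DD.
Complete generations = ⌊500.5 / 140⌋ = 3.

3 generations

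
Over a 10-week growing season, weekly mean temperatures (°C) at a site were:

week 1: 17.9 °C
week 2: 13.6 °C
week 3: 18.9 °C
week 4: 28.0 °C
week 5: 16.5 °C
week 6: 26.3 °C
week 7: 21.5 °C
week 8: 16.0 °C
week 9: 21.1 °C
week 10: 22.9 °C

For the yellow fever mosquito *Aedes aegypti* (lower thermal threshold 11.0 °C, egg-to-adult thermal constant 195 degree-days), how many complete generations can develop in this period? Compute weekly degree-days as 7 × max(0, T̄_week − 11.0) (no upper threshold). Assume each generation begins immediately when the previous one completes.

3 generations

Weekly DD (7 × max(0, T̄ − 11.0)): 48.3, 18.2, 55.3, 119.0, 38.5, 107.1, 73.5, 35.0, 70.7, 83.3.
Season total = 648.9 DD.
Complete generations = ⌊648.9 / 195⌋ = 3.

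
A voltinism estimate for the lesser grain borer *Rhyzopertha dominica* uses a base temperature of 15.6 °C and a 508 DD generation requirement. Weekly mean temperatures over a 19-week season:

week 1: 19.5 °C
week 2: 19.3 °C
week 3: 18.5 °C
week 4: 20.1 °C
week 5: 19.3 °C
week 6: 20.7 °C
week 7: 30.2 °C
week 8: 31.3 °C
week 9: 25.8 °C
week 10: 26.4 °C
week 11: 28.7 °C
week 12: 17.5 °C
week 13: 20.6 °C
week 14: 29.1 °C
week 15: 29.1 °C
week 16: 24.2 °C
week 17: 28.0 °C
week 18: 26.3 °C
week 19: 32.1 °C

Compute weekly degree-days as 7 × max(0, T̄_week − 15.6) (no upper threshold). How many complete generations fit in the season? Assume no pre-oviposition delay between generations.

Weekly DD (7 × max(0, T̄ − 15.6)): 27.3, 25.9, 20.3, 31.5, 25.9, 35.7, 102.2, 109.9, 71.4, 75.6, 91.7, 13.3, 35.0, 94.5, 94.5, 60.2, 86.8, 74.9, 115.5.
Season total = 1192.1 DD.
Complete generations = ⌊1192.1 / 508⌋ = 2.

2 generations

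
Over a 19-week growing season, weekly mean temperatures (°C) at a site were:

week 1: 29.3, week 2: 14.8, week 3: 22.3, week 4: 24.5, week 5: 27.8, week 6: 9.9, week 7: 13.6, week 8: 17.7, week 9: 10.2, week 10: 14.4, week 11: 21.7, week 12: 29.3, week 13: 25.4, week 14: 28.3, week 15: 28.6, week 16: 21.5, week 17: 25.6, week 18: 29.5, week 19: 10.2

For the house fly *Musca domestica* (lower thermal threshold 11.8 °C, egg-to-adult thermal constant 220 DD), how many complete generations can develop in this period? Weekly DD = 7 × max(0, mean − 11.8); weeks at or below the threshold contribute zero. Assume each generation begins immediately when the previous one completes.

5 generations

Weekly DD (7 × max(0, T̄ − 11.8)): 122.5, 21.0, 73.5, 88.9, 112.0, 0.0, 12.6, 41.3, 0.0, 18.2, 69.3, 122.5, 95.2, 115.5, 117.6, 67.9, 96.6, 123.9, 0.0.
Season total = 1298.5 DD.
Complete generations = ⌊1298.5 / 220⌋ = 5.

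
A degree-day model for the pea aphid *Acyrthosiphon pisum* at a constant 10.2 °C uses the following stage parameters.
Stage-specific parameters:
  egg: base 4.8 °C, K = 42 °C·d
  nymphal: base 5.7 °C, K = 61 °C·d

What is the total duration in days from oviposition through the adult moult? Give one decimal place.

egg: 42 / (10.2 − 4.8) = 42 / 5.4 = 7.778 d.
nymphal: 61 / (10.2 − 5.7) = 61 / 4.5 = 13.556 d.
Sum = 21.333 ≈ 21.3 days.

21.3 days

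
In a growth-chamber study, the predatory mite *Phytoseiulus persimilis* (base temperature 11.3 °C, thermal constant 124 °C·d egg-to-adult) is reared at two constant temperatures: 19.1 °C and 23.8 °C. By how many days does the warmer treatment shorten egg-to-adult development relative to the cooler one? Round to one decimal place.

At 19.1 °C: 124 / (19.1 − 11.3) = 124 / 7.8 = 15.897 d.
At 23.8 °C: 124 / (23.8 − 11.3) = 124 / 12.5 = 9.920 d.
Difference = |15.897 − 9.920| = 5.977 ≈ 6.0 days.

6.0 days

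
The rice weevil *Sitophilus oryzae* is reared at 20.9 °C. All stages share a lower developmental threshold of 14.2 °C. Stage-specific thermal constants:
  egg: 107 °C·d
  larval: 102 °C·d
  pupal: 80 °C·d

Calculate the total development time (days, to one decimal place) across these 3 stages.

43.1 days

Daily accumulation at 20.9 °C = 20.9 − 14.2 = 6.7 DD/day.
Total K = 107 + 102 + 80 = 289 DD.
Total duration = 289 / 6.7 = 43.134 ≈ 43.1 days.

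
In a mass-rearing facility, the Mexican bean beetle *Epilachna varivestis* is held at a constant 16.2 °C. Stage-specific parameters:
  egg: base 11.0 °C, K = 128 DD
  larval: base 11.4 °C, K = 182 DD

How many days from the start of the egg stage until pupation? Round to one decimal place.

62.5 days

egg: 128 / (16.2 − 11.0) = 128 / 5.2 = 24.615 d.
larval: 182 / (16.2 − 11.4) = 182 / 4.8 = 37.917 d.
Sum = 62.532 ≈ 62.5 days.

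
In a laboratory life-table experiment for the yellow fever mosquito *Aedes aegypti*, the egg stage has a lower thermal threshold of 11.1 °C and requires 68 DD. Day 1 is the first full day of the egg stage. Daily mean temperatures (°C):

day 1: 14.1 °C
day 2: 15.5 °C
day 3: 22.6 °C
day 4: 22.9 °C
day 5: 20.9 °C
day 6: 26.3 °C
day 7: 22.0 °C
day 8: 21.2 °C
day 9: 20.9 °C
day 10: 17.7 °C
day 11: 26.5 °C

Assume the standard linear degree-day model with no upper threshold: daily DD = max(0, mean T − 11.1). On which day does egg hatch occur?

Daily DD above 11.1 °C: 3.0, 4.4, 11.5, 11.8, 9.8, 15.2, 10.9, 10.1, 9.8, 6.6, 15.4.
Cumulative: 3.0, 7.4, 18.9, 30.7, 40.5, 55.7, 66.6, 76.7, 86.5, 93.1, 108.5.
The total first reaches 68 DD on day 8.

day 8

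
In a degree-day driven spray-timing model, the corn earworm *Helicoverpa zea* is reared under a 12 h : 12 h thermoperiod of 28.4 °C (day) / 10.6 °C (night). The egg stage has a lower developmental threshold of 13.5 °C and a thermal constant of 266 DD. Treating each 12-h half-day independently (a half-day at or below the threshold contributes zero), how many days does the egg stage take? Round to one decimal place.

35.7 days

Day half: max(0, 28.4 − 13.5) × 0.5 = 14.9 × 0.5 = 7.45 DD.
Night half: max(0, 10.6 − 13.5) × 0.5 = 0.0 × 0.5 = 0.00 DD.
Per 24 h: 7.45 DD/day.
Duration = 266 / 7.45 = 35.705 ≈ 35.7 days.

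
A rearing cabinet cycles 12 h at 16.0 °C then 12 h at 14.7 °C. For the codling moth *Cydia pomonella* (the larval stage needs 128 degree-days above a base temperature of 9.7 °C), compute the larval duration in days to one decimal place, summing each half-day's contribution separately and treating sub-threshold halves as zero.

22.7 days

Day half: max(0, 16.0 − 9.7) × 0.5 = 6.3 × 0.5 = 3.15 DD.
Night half: max(0, 14.7 − 9.7) × 0.5 = 5.0 × 0.5 = 2.50 DD.
Per 24 h: 5.65 DD/day.
Duration = 128 / 5.65 = 22.655 ≈ 22.7 days.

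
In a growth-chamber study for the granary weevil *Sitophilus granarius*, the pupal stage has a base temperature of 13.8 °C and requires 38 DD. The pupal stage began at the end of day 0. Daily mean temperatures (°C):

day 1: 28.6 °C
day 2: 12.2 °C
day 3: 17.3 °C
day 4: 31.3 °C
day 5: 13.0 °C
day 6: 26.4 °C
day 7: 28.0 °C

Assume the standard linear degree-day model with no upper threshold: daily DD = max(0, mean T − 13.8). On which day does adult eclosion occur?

day 6

Daily DD above 13.8 °C: 14.8, 0.0, 3.5, 17.5, 0.0, 12.6, 14.2.
Cumulative: 14.8, 14.8, 18.3, 35.8, 35.8, 48.4, 62.6.
The total first reaches 38 DD on day 6.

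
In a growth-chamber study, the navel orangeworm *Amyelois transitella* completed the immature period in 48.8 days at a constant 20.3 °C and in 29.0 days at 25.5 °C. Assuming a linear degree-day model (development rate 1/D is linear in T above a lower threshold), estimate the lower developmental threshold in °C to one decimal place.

12.7 °C

Linear rate model ⇒ the product D·(T − T_b) is constant across temperatures.
48.8·(20.3 − T_b) = 29.0·(25.5 − T_b)
T_b = (48.8·20.3 − 29.0·25.5) / (48.8 − 29.0) = 251.14 / 19.8 = 12.684 °C ≈ 12.7 °C.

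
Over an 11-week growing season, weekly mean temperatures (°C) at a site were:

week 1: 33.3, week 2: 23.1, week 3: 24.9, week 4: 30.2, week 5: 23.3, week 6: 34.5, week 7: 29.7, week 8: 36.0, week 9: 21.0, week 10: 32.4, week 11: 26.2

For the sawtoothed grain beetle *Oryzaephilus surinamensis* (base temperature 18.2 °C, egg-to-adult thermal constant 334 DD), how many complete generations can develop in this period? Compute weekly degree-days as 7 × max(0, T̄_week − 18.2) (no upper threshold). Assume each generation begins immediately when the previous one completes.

2 generations

Weekly DD (7 × max(0, T̄ − 18.2)): 105.7, 34.3, 46.9, 84.0, 35.7, 114.1, 80.5, 124.6, 19.6, 99.4, 56.0.
Season total = 800.8 DD.
Complete generations = ⌊800.8 / 334⌋ = 2.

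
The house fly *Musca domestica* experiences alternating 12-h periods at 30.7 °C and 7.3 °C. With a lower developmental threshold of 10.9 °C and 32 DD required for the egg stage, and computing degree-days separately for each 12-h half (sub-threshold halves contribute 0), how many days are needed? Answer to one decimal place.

Day half: max(0, 30.7 − 10.9) × 0.5 = 19.8 × 0.5 = 9.90 DD.
Night half: max(0, 7.3 − 10.9) × 0.5 = 0.0 × 0.5 = 0.00 DD.
Per 24 h: 9.90 DD/day.
Duration = 32 / 9.90 = 3.232 ≈ 3.2 days.

3.2 days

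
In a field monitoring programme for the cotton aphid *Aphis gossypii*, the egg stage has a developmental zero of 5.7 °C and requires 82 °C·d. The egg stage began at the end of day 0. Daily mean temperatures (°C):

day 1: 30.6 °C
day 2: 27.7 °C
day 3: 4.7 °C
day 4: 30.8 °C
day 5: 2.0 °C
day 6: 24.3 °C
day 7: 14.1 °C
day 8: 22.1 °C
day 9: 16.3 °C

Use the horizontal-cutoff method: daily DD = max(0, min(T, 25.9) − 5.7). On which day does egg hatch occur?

Daily DD above 5.7 °C (capped at 20.2): 20.2, 20.2, 0.0, 20.2, 0.0, 18.6, 8.4, 16.4, 10.6.
Cumulative: 20.2, 40.4, 40.4, 60.6, 60.6, 79.2, 87.6, 104.0, 114.6.
The total first reaches 82 DD on day 7.

day 7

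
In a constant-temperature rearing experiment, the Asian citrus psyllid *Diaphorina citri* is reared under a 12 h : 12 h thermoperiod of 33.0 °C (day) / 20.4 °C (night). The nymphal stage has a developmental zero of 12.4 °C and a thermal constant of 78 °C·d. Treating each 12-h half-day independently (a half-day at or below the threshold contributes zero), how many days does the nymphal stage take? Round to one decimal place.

5.5 days

Day half: max(0, 33.0 − 12.4) × 0.5 = 20.6 × 0.5 = 10.30 DD.
Night half: max(0, 20.4 − 12.4) × 0.5 = 8.0 × 0.5 = 4.00 DD.
Per 24 h: 14.30 DD/day.
Duration = 78 / 14.30 = 5.455 ≈ 5.5 days.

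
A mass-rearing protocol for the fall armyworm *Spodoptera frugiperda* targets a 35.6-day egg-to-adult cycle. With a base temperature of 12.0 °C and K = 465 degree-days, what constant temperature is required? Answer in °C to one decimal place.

Required daily accumulation = 465 / 35.6 = 13.062 DD/day.
T = T_base + 13.062 = 12.0 + 13.062 = 25.062 ≈ 25.1 °C.

25.1 °C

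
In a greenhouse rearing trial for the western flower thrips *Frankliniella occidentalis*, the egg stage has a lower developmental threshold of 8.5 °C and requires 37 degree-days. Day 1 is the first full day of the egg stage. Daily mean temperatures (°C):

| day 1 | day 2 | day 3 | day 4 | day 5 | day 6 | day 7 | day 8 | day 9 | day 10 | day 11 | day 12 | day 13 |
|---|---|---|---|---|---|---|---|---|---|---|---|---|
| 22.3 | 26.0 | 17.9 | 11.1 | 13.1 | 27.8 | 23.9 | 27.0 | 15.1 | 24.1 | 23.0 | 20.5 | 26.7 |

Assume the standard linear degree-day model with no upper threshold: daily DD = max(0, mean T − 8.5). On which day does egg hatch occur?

Daily DD above 8.5 °C: 13.8, 17.5, 9.4, 2.6, 4.6, 19.3, 15.4, 18.5, 6.6, 15.6, 14.5, 12.0, 18.2.
Cumulative: 13.8, 31.3, 40.7, 43.3, 47.9, 67.2, 82.6, 101.1, 107.7, 123.3, 137.8, 149.8, 168.0.
The total first reaches 37 DD on day 3.

day 3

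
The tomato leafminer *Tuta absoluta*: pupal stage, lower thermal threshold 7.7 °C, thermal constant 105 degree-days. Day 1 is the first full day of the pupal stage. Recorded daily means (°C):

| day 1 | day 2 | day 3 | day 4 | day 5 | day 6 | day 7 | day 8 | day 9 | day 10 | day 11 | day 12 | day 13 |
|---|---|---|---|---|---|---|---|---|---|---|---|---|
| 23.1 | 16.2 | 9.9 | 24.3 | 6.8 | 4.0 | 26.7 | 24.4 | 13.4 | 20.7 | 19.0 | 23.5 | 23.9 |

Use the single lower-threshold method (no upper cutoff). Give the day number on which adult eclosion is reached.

day 11

Daily DD above 7.7 °C: 15.4, 8.5, 2.2, 16.6, 0.0, 0.0, 19.0, 16.7, 5.7, 13.0, 11.3, 15.8, 16.2.
Cumulative: 15.4, 23.9, 26.1, 42.7, 42.7, 42.7, 61.7, 78.4, 84.1, 97.1, 108.4, 124.2, 140.4.
The total first reaches 105 DD on day 11.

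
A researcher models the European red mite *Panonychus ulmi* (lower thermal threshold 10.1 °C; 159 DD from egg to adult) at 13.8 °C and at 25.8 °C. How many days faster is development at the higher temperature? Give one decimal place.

32.8 days

At 13.8 °C: 159 / (13.8 − 10.1) = 159 / 3.7 = 42.973 d.
At 25.8 °C: 159 / (25.8 − 10.1) = 159 / 15.7 = 10.127 d.
Difference = |42.973 − 10.127| = 32.846 ≈ 32.8 days.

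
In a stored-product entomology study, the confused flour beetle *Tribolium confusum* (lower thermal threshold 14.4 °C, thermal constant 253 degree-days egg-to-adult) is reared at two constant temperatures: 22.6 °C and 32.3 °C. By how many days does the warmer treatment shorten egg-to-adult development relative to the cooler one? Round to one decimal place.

At 22.6 °C: 253 / (22.6 − 14.4) = 253 / 8.2 = 30.854 d.
At 32.3 °C: 253 / (32.3 − 14.4) = 253 / 17.9 = 14.134 d.
Difference = |30.854 − 14.134| = 16.720 ≈ 16.7 days.

16.7 days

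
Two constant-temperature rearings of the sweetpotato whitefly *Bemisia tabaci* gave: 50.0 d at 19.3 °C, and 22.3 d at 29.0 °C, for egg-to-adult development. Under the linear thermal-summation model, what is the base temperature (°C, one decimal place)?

11.5 °C

Equal thermal constants: D₁(T₁ − T_b) = D₂(T₂ − T_b).
50.0·(19.3 − T_b) = 22.3·(29.0 − T_b)
T_b = (50.0·19.3 − 22.3·29.0) / (50.0 − 22.3) = 318.30 / 27.7 = 11.491 °C ≈ 11.5 °C.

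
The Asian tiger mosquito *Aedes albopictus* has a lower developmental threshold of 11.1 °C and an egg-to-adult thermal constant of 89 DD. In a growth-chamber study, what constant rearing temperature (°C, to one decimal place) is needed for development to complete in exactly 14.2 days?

Required daily accumulation = 89 / 14.2 = 6.268 DD/day.
T = T_base + 6.268 = 11.1 + 6.268 = 17.368 ≈ 17.4 °C.

17.4 °C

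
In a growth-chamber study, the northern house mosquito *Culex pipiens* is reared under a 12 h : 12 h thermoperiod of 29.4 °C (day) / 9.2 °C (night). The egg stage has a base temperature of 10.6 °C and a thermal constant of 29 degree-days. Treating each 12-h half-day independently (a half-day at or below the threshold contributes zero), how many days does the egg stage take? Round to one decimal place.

Day half: max(0, 29.4 − 10.6) × 0.5 = 18.8 × 0.5 = 9.40 DD.
Night half: max(0, 9.2 − 10.6) × 0.5 = 0.0 × 0.5 = 0.00 DD.
Per 24 h: 9.40 DD/day.
Duration = 29 / 9.40 = 3.085 ≈ 3.1 days.

3.1 days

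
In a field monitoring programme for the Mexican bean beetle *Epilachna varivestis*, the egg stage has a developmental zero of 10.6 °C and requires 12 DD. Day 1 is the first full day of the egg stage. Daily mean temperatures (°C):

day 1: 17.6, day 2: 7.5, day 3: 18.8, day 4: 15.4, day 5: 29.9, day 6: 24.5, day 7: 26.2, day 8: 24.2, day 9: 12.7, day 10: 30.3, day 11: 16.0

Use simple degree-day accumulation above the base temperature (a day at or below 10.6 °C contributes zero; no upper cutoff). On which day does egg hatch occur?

day 3

Daily DD above 10.6 °C: 7.0, 0.0, 8.2, 4.8, 19.3, 13.9, 15.6, 13.6, 2.1, 19.7, 5.4.
Cumulative: 7.0, 7.0, 15.2, 20.0, 39.3, 53.2, 68.8, 82.4, 84.5, 104.2, 109.6.
The total first reaches 12 DD on day 3.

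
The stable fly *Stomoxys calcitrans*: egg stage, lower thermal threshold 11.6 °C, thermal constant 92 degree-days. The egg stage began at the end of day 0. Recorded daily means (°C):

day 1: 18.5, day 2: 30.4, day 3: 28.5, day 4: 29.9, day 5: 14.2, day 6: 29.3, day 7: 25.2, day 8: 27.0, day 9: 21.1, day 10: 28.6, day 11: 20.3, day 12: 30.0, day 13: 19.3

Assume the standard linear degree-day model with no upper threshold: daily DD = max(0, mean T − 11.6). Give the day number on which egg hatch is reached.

day 7

Daily DD above 11.6 °C: 6.9, 18.8, 16.9, 18.3, 2.6, 17.7, 13.6, 15.4, 9.5, 17.0, 8.7, 18.4, 7.7.
Cumulative: 6.9, 25.7, 42.6, 60.9, 63.5, 81.2, 94.8, 110.2, 119.7, 136.7, 145.4, 163.8, 171.5.
The total first reaches 92 DD on day 7.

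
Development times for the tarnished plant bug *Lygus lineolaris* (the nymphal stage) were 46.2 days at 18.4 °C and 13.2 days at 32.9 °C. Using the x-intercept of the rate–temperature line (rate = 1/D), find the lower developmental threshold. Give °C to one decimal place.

12.6 °C

Linear rate model ⇒ the product D·(T − T_b) is constant across temperatures.
46.2·(18.4 − T_b) = 13.2·(32.9 − T_b)
T_b = (46.2·18.4 − 13.2·32.9) / (46.2 − 13.2) = 415.80 / 33.0 = 12.600 °C ≈ 12.6 °C.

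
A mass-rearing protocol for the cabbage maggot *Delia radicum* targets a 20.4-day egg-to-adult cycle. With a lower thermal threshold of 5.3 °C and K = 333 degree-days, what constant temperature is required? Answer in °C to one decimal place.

Required daily accumulation = 333 / 20.4 = 16.324 DD/day.
T = T_base + 16.324 = 5.3 + 16.324 = 21.624 ≈ 21.6 °C.

21.6 °C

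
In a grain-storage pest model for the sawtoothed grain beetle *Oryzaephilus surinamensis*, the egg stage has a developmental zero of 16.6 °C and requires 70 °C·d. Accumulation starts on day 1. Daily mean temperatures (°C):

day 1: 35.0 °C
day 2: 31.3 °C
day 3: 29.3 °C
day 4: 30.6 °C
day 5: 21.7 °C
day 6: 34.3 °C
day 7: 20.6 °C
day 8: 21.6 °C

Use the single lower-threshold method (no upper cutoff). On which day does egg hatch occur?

Daily DD above 16.6 °C: 18.4, 14.7, 12.7, 14.0, 5.1, 17.7, 4.0, 5.0.
Cumulative: 18.4, 33.1, 45.8, 59.8, 64.9, 82.6, 86.6, 91.6.
The total first reaches 70 DD on day 6.

day 6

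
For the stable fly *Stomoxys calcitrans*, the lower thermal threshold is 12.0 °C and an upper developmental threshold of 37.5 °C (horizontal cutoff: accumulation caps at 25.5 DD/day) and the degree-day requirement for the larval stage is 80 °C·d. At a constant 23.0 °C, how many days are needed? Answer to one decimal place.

7.3 days

Daily accumulation = 23.0 − 12.0 = 11.0 DD/day.
Duration = 80 / 11.0 = 7.273 ≈ 7.3 days.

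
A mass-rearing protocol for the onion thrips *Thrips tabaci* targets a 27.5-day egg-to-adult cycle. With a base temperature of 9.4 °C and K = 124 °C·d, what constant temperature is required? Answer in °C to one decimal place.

13.9 °C

Required daily accumulation = 124 / 27.5 = 4.509 DD/day.
T = T_base + 4.509 = 9.4 + 4.509 = 13.909 ≈ 13.9 °C.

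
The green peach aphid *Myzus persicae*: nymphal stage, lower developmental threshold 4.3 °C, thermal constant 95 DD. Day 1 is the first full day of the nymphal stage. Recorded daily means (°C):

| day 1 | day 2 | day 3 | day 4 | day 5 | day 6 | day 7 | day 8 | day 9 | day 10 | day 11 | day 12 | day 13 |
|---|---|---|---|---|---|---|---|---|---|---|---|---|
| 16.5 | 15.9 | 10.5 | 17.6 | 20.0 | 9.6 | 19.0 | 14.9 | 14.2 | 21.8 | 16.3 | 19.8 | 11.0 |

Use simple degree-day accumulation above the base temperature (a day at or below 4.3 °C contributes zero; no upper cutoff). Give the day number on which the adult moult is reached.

day 9

Daily DD above 4.3 °C: 12.2, 11.6, 6.2, 13.3, 15.7, 5.3, 14.7, 10.6, 9.9, 17.5, 12.0, 15.5, 6.7.
Cumulative: 12.2, 23.8, 30.0, 43.3, 59.0, 64.3, 79.0, 89.6, 99.5, 117.0, 129.0, 144.5, 151.2.
The total first reaches 95 DD on day 9.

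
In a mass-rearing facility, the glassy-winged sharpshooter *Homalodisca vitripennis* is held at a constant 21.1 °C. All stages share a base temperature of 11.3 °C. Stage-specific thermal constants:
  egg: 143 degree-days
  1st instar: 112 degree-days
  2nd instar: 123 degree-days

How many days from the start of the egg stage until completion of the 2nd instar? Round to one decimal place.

Daily accumulation at 21.1 °C = 21.1 − 11.3 = 9.8 DD/day.
Total K = 143 + 112 + 123 = 378 DD.
Total duration = 378 / 9.8 = 38.571 ≈ 38.6 days.

38.6 days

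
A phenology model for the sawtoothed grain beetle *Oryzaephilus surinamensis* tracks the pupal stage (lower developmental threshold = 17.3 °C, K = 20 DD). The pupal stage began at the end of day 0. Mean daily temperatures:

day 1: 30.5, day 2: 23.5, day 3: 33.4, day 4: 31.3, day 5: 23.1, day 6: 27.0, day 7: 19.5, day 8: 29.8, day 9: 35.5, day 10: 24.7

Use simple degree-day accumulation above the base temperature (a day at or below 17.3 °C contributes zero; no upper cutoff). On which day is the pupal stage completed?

day 3

Daily DD above 17.3 °C: 13.2, 6.2, 16.1, 14.0, 5.8, 9.7, 2.2, 12.5, 18.2, 7.4.
Cumulative: 13.2, 19.4, 35.5, 49.5, 55.3, 65.0, 67.2, 79.7, 97.9, 105.3.
The total first reaches 20 DD on day 3.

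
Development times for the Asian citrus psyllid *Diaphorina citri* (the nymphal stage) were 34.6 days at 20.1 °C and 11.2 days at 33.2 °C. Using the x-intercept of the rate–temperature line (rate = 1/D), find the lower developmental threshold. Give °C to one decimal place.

Equal thermal constants: D₁(T₁ − T_b) = D₂(T₂ − T_b).
34.6·(20.1 − T_b) = 11.2·(33.2 − T_b)
T_b = (34.6·20.1 − 11.2·33.2) / (34.6 − 11.2) = 323.62 / 23.4 = 13.830 °C ≈ 13.8 °C.

13.8 °C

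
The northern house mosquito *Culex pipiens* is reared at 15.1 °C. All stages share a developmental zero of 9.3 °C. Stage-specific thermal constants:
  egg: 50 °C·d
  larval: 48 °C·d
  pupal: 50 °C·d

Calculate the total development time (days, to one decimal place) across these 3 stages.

Daily accumulation at 15.1 °C = 15.1 − 9.3 = 5.8 DD/day.
Total K = 50 + 48 + 50 = 148 DD.
Total duration = 148 / 5.8 = 25.517 ≈ 25.5 days.

25.5 days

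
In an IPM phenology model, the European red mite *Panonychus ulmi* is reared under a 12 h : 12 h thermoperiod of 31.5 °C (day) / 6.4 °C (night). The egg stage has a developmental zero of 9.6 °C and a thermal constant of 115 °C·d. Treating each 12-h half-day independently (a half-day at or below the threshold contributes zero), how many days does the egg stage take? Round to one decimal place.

Day half: max(0, 31.5 − 9.6) × 0.5 = 21.9 × 0.5 = 10.95 DD.
Night half: max(0, 6.4 − 9.6) × 0.5 = 0.0 × 0.5 = 0.00 DD.
Per 24 h: 10.95 DD/day.
Duration = 115 / 10.95 = 10.502 ≈ 10.5 days.

10.5 days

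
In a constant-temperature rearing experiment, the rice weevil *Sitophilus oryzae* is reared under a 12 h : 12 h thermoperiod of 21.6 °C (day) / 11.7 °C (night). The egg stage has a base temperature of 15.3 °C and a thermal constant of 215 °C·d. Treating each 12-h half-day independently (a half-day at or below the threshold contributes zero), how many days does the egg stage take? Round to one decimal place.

Day half: max(0, 21.6 − 15.3) × 0.5 = 6.3 × 0.5 = 3.15 DD.
Night half: max(0, 11.7 − 15.3) × 0.5 = 0.0 × 0.5 = 0.00 DD.
Per 24 h: 3.15 DD/day.
Duration = 215 / 3.15 = 68.254 ≈ 68.3 days.

68.3 days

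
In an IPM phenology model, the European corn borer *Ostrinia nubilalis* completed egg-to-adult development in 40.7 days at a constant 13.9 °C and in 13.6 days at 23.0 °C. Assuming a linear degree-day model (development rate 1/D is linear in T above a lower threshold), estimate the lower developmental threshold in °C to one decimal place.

9.3 °C

Linear rate model ⇒ the product D·(T − T_b) is constant across temperatures.
40.7·(13.9 − T_b) = 13.6·(23.0 − T_b)
T_b = (40.7·13.9 − 13.6·23.0) / (40.7 − 13.6) = 252.93 / 27.1 = 9.333 °C ≈ 9.3 °C.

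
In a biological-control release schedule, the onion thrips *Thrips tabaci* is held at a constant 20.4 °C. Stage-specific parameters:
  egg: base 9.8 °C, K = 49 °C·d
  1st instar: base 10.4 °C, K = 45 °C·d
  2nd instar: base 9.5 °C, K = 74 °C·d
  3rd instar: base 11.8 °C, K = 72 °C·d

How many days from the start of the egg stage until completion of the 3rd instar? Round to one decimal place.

24.3 days

egg: 49 / (20.4 − 9.8) = 49 / 10.6 = 4.623 d.
1st instar: 45 / (20.4 − 10.4) = 45 / 10.0 = 4.500 d.
2nd instar: 74 / (20.4 − 9.5) = 74 / 10.9 = 6.789 d.
3rd instar: 72 / (20.4 − 11.8) = 72 / 8.6 = 8.372 d.
Sum = 24.284 ≈ 24.3 days.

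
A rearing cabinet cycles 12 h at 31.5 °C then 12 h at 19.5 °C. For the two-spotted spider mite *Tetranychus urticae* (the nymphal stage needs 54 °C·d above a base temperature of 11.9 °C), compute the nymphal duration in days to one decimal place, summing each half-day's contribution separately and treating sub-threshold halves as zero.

Day half: max(0, 31.5 − 11.9) × 0.5 = 19.6 × 0.5 = 9.80 DD.
Night half: max(0, 19.5 − 11.9) × 0.5 = 7.6 × 0.5 = 3.80 DD.
Per 24 h: 13.60 DD/day.
Duration = 54 / 13.60 = 3.971 ≈ 4.0 days.

4.0 days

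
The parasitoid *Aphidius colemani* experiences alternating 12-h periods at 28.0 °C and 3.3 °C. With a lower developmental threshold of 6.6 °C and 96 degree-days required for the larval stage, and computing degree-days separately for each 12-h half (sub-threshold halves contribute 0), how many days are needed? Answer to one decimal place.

9.0 days

Day half: max(0, 28.0 − 6.6) × 0.5 = 21.4 × 0.5 = 10.70 DD.
Night half: max(0, 3.3 − 6.6) × 0.5 = 0.0 × 0.5 = 0.00 DD.
Per 24 h: 10.70 DD/day.
Duration = 96 / 10.70 = 8.972 ≈ 9.0 days.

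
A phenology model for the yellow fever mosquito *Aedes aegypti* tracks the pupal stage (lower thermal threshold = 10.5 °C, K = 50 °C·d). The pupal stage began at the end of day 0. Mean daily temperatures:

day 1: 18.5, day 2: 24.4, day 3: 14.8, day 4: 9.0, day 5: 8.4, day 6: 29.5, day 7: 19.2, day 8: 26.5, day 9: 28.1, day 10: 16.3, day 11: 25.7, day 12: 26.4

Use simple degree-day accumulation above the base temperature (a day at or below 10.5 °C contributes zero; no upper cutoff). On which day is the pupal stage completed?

Daily DD above 10.5 °C: 8.0, 13.9, 4.3, 0.0, 0.0, 19.0, 8.7, 16.0, 17.6, 5.8, 15.2, 15.9.
Cumulative: 8.0, 21.9, 26.2, 26.2, 26.2, 45.2, 53.9, 69.9, 87.5, 93.3, 108.5, 124.4.
The total first reaches 50 DD on day 7.

day 7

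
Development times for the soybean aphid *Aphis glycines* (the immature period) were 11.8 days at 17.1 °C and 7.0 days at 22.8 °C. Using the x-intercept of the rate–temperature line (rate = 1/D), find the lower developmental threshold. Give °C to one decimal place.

8.8 °C

Equal thermal constants: D₁(T₁ − T_b) = D₂(T₂ − T_b).
11.8·(17.1 − T_b) = 7.0·(22.8 − T_b)
T_b = (11.8·17.1 − 7.0·22.8) / (11.8 − 7.0) = 42.18 / 4.8 = 8.788 °C ≈ 8.8 °C.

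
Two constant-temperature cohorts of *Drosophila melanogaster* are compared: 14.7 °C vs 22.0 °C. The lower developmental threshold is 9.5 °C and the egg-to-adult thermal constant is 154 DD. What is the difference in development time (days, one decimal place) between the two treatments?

At 14.7 °C: 154 / (14.7 − 9.5) = 154 / 5.2 = 29.615 d.
At 22.0 °C: 154 / (22.0 − 9.5) = 154 / 12.5 = 12.320 d.
Difference = |29.615 − 12.320| = 17.295 ≈ 17.3 days.

17.3 days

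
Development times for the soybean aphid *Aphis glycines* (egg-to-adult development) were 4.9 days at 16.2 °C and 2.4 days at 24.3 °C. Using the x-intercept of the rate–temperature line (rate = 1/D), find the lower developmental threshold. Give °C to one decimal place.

Linear rate model ⇒ the product D·(T − T_b) is constant across temperatures.
4.9·(16.2 − T_b) = 2.4·(24.3 − T_b)
T_b = (4.9·16.2 − 2.4·24.3) / (4.9 − 2.4) = 21.06 / 2.5 = 8.424 °C ≈ 8.4 °C.

8.4 °C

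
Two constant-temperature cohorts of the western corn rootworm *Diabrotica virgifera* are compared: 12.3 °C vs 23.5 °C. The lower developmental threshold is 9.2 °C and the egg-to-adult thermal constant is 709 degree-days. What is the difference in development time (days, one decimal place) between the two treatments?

At 12.3 °C: 709 / (12.3 − 9.2) = 709 / 3.1 = 228.710 d.
At 23.5 °C: 709 / (23.5 − 9.2) = 709 / 14.3 = 49.580 d.
Difference = |228.710 − 49.580| = 179.129 ≈ 179.1 days.

179.1 days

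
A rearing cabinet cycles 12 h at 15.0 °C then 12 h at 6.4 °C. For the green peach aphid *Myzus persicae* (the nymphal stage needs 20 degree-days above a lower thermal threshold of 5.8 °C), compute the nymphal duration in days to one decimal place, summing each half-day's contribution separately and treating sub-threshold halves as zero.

4.1 days

Day half: max(0, 15.0 − 5.8) × 0.5 = 9.2 × 0.5 = 4.60 DD.
Night half: max(0, 6.4 − 5.8) × 0.5 = 0.6 × 0.5 = 0.30 DD.
Per 24 h: 4.90 DD/day.
Duration = 20 / 4.90 = 4.082 ≈ 4.1 days.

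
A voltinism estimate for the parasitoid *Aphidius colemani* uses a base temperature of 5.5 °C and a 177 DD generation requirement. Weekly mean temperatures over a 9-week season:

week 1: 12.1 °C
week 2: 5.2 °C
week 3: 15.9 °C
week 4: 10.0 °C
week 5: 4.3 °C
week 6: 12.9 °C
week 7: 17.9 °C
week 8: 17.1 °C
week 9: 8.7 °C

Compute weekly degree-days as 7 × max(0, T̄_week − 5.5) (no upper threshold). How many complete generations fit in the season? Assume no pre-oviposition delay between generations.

2 generations

Weekly DD (7 × max(0, T̄ − 5.5)): 46.2, 0.0, 72.8, 31.5, 0.0, 51.8, 86.8, 81.2, 22.4.
Season total = 392.7 DD.
Complete generations = ⌊392.7 / 177⌋ = 2.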